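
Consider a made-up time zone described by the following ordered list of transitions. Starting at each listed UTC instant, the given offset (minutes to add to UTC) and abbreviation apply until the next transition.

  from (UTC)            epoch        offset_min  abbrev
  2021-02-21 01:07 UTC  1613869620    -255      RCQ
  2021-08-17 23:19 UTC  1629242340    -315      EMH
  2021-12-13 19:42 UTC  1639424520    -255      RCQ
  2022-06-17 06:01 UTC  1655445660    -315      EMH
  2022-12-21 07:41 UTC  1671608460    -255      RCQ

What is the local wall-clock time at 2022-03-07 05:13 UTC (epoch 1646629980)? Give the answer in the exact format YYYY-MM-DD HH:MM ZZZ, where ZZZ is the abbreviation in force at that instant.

2022-03-07 00:58 RCQ

Query: 2022-03-07 05:13 UTC
Rule 3/5 (RCQ, -04:15): 2021-12-13 19:42 UTC ≤ query < 2022-06-17 06:01 UTC
5·60 + 13 - 255 = 58 min
58 = 0·1440 + 58; 58 = 0·60 + 58 → 00:58, same day
→ 2022-03-07 00:58 RCQ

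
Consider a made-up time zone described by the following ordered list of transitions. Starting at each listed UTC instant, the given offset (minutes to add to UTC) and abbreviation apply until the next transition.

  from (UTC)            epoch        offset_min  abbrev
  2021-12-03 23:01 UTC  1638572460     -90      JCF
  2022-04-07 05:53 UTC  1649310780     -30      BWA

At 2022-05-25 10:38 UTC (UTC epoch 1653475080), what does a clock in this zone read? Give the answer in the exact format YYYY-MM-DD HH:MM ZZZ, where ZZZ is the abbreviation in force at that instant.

2022-05-25 10:08 BWA

Query: 2022-05-25 10:38 UTC
Rule 2/2 (BWA, -00:30): 2022-04-07 05:53 UTC ≤ query < +∞
10·60 + 38 - 30 = 608 min
608 = 0·1440 + 608; 608 = 10·60 + 8 → 10:08, same day
→ 2022-05-25 10:08 BWA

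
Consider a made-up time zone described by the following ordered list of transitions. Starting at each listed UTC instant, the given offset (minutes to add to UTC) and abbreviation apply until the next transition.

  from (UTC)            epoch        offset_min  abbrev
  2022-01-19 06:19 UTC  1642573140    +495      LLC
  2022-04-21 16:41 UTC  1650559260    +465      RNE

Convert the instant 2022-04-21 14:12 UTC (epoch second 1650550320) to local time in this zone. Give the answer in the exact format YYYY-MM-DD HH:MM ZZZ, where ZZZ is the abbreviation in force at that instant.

2022-04-21 22:27 LLC

Query: 2022-04-21 14:12 UTC
Rule 1/2 (LLC, +08:15): 2022-01-19 06:19 UTC ≤ query < 2022-04-21 16:41 UTC
14·60 + 12 + 495 = 1347 min
1347 = 0·1440 + 1347; 1347 = 22·60 + 27 → 22:27, same day
→ 2022-04-21 22:27 LLC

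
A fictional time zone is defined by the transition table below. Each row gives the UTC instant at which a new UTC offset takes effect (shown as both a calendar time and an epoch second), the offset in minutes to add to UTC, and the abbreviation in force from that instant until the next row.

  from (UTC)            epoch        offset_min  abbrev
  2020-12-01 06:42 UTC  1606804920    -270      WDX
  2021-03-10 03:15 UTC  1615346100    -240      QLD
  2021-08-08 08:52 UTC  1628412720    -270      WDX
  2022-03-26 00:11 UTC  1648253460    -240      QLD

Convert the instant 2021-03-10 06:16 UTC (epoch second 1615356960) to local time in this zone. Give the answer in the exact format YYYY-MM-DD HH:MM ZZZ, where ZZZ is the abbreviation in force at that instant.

Query: 2021-03-10 06:16 UTC
Rule 2/4 (QLD, -04:00): 2021-03-10 03:15 UTC ≤ query < 2021-08-08 08:52 UTC
6·60 + 16 - 240 = 136 min
136 = 0·1440 + 136; 136 = 2·60 + 16 → 02:16, same day
→ 2021-03-10 02:16 QLD

2021-03-10 02:16 QLD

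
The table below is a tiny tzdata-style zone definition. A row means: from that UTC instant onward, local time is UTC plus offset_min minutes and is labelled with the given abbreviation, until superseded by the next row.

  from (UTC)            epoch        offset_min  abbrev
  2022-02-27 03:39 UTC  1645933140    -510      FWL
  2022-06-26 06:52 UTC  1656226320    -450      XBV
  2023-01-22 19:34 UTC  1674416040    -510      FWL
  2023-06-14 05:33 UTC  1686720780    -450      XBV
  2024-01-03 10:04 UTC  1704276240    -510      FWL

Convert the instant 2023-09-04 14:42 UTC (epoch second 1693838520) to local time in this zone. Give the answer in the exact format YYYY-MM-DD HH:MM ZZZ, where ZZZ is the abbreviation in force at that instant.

2023-09-04 07:12 XBV

Query: 2023-09-04 14:42 UTC
Rule 4/5 (XBV, -07:30): 2023-06-14 05:33 UTC ≤ query < 2024-01-03 10:04 UTC
14·60 + 42 - 450 = 432 min
432 = 0·1440 + 432; 432 = 7·60 + 12 → 07:12, same day
→ 2023-09-04 07:12 XBV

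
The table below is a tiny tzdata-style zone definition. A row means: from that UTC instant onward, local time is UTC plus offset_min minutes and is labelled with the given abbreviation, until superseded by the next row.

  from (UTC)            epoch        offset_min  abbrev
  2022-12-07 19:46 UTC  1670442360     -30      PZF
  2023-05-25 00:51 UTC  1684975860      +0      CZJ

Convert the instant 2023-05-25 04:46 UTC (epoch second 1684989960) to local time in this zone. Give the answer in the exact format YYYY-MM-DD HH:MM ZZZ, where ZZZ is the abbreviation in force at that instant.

2023-05-25 04:46 CZJ

Query: 2023-05-25 04:46 UTC
Rule 2/2 (CZJ, +00:00): 2023-05-25 00:51 UTC ≤ query < +∞
4·60 + 46 + 0 = 286 min
286 = 0·1440 + 286; 286 = 4·60 + 46 → 04:46, same day
→ 2023-05-25 04:46 CZJ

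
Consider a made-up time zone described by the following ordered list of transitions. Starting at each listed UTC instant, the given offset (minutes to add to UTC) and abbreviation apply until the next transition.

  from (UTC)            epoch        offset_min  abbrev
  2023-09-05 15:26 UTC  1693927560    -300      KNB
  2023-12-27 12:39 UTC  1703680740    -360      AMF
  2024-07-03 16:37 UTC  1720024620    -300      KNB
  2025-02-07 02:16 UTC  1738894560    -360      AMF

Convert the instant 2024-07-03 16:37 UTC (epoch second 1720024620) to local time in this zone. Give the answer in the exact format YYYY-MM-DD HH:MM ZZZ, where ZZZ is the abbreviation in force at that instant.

Query: 2024-07-03 16:37 UTC
Rule 3/4 (KNB, -05:00): 2024-07-03 16:37 UTC ≤ query < 2025-02-07 02:16 UTC
16·60 + 37 - 300 = 697 min
697 = 0·1440 + 697; 697 = 11·60 + 37 → 11:37, same day
→ 2024-07-03 11:37 KNB

2024-07-03 11:37 KNB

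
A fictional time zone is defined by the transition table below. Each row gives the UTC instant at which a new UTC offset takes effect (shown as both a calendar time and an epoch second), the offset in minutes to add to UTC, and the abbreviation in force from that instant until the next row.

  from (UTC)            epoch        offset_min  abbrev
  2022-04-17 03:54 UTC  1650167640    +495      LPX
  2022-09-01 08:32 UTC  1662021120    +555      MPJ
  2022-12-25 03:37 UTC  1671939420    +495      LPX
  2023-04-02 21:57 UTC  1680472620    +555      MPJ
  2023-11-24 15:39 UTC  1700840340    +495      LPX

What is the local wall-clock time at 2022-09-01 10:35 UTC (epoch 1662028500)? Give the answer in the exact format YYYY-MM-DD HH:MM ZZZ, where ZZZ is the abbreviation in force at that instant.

Query: 2022-09-01 10:35 UTC
Rule 2/5 (MPJ, +09:15): 2022-09-01 08:32 UTC ≤ query < 2022-12-25 03:37 UTC
10·60 + 35 + 555 = 1190 min
1190 = 0·1440 + 1190; 1190 = 19·60 + 50 → 19:50, same day
→ 2022-09-01 19:50 MPJ

2022-09-01 19:50 MPJ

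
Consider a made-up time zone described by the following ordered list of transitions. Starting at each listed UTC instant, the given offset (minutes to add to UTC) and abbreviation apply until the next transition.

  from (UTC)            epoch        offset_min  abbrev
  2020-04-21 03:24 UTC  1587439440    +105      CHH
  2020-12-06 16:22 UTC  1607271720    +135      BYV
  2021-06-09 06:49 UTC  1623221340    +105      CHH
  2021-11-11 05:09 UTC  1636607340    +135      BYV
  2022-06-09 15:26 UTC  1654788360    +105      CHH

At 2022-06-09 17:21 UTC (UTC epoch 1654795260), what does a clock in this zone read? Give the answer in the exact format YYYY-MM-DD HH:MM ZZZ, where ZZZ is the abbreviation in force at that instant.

2022-06-09 19:06 CHH

Query: 2022-06-09 17:21 UTC
Rule 5/5 (CHH, +01:45): 2022-06-09 15:26 UTC ≤ query < +∞
17·60 + 21 + 105 = 1146 min
1146 = 0·1440 + 1146; 1146 = 19·60 + 6 → 19:06, same day
→ 2022-06-09 19:06 CHH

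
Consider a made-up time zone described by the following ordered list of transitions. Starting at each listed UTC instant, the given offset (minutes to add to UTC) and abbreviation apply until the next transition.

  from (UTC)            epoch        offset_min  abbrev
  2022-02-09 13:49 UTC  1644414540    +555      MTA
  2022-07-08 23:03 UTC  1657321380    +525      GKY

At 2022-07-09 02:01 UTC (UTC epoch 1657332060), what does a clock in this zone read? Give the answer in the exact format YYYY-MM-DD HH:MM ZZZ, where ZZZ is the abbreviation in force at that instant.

Query: 2022-07-09 02:01 UTC
Rule 2/2 (GKY, +08:45): 2022-07-08 23:03 UTC ≤ query < +∞
2·60 + 1 + 525 = 646 min
646 = 0·1440 + 646; 646 = 10·60 + 46 → 10:46, same day
→ 2022-07-09 10:46 GKY

2022-07-09 10:46 GKY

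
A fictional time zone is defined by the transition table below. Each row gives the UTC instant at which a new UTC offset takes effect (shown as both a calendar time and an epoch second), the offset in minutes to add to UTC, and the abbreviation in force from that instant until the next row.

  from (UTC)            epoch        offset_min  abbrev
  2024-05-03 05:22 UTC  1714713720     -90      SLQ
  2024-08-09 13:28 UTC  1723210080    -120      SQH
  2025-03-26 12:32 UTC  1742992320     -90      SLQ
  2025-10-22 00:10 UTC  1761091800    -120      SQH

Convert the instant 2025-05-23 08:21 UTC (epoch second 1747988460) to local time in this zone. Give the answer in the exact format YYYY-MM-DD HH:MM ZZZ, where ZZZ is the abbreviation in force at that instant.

2025-05-23 06:51 SLQ

Query: 2025-05-23 08:21 UTC
Rule 3/4 (SLQ, -01:30): 2025-03-26 12:32 UTC ≤ query < 2025-10-22 00:10 UTC
8·60 + 21 - 90 = 411 min
411 = 0·1440 + 411; 411 = 6·60 + 51 → 06:51, same day
→ 2025-05-23 06:51 SLQ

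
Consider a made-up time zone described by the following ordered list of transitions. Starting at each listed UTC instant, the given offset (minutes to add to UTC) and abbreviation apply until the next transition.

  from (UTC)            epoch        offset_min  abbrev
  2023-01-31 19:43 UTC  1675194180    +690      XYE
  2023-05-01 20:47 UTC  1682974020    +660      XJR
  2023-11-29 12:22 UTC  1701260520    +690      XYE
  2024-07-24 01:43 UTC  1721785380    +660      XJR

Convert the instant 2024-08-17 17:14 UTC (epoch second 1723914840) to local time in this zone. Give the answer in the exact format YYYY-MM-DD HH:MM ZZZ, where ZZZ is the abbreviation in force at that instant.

Query: 2024-08-17 17:14 UTC
Rule 4/4 (XJR, +11:00): 2024-07-24 01:43 UTC ≤ query < +∞
17·60 + 14 + 660 = 1694 min
1694 = 1·1440 + 254; 254 = 4·60 + 14 → 04:14, 2024-08-17 + 1 day = 2024-08-18
→ 2024-08-18 04:14 XJR

2024-08-18 04:14 XJR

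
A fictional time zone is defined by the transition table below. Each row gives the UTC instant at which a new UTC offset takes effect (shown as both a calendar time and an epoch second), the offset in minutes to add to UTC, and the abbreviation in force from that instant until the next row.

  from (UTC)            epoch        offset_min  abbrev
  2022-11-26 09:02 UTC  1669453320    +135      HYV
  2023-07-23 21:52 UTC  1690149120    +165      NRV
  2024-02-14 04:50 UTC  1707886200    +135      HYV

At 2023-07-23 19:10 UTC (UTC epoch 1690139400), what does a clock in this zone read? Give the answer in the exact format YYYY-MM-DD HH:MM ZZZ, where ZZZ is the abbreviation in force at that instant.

2023-07-23 21:25 HYV

Query: 2023-07-23 19:10 UTC
Rule 1/3 (HYV, +02:15): 2022-11-26 09:02 UTC ≤ query < 2023-07-23 21:52 UTC
19·60 + 10 + 135 = 1285 min
1285 = 0·1440 + 1285; 1285 = 21·60 + 25 → 21:25, same day
→ 2023-07-23 21:25 HYV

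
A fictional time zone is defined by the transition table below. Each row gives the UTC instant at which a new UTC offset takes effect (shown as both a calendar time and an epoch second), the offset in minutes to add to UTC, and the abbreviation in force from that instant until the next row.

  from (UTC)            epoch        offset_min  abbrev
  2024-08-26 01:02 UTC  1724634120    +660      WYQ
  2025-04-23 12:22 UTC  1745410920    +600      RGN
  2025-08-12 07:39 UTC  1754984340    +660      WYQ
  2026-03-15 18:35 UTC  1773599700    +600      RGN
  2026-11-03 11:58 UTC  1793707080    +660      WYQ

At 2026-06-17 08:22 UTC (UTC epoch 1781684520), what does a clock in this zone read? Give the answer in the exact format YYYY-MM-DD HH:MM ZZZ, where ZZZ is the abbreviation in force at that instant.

2026-06-17 18:22 RGN

Query: 2026-06-17 08:22 UTC
Rule 4/5 (RGN, +10:00): 2026-03-15 18:35 UTC ≤ query < 2026-11-03 11:58 UTC
8·60 + 22 + 600 = 1102 min
1102 = 0·1440 + 1102; 1102 = 18·60 + 22 → 18:22, same day
→ 2026-06-17 18:22 RGN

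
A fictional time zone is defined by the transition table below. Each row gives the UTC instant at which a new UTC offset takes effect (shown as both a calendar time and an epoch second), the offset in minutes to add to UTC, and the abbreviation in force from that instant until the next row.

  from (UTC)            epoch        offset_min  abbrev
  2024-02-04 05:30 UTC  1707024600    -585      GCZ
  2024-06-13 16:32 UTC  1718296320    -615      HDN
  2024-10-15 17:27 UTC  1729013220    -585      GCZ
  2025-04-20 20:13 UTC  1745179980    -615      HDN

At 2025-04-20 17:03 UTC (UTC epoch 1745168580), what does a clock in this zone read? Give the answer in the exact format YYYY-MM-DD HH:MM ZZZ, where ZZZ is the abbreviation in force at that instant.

Query: 2025-04-20 17:03 UTC
Rule 3/4 (GCZ, -09:45): 2024-10-15 17:27 UTC ≤ query < 2025-04-20 20:13 UTC
17·60 + 3 - 585 = 438 min
438 = 0·1440 + 438; 438 = 7·60 + 18 → 07:18, same day
→ 2025-04-20 07:18 GCZ

2025-04-20 07:18 GCZ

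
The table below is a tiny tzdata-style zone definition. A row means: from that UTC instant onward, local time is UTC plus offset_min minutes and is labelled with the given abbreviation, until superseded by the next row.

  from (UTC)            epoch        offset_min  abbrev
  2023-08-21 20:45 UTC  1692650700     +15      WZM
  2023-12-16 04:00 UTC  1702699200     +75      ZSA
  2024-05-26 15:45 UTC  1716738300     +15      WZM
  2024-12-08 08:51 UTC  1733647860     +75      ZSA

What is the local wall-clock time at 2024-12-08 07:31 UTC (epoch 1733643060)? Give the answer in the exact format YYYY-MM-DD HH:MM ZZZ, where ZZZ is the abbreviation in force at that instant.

2024-12-08 07:46 WZM

Query: 2024-12-08 07:31 UTC
Rule 3/4 (WZM, +00:15): 2024-05-26 15:45 UTC ≤ query < 2024-12-08 08:51 UTC
7·60 + 31 + 15 = 466 min
466 = 0·1440 + 466; 466 = 7·60 + 46 → 07:46, same day
→ 2024-12-08 07:46 WZM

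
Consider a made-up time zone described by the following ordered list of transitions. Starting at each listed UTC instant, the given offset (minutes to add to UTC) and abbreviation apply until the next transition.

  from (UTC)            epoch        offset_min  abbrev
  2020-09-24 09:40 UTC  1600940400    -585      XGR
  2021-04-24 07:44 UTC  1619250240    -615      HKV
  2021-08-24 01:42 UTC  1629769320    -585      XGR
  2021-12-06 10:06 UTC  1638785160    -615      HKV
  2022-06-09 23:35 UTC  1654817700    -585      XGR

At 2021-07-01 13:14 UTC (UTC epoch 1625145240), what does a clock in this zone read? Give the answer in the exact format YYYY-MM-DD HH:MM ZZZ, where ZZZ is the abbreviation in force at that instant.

2021-07-01 02:59 HKV

Query: 2021-07-01 13:14 UTC
Rule 2/5 (HKV, -10:15): 2021-04-24 07:44 UTC ≤ query < 2021-08-24 01:42 UTC
13·60 + 14 - 615 = 179 min
179 = 0·1440 + 179; 179 = 2·60 + 59 → 02:59, same day
→ 2021-07-01 02:59 HKV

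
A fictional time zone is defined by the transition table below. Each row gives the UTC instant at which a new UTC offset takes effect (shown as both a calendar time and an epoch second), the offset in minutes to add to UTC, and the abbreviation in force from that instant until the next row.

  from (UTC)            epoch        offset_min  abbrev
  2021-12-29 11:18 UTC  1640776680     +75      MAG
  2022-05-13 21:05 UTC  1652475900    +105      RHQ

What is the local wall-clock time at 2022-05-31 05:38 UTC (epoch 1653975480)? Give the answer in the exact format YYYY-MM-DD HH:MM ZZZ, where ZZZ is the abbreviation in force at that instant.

Query: 2022-05-31 05:38 UTC
Rule 2/2 (RHQ, +01:45): 2022-05-13 21:05 UTC ≤ query < +∞
5·60 + 38 + 105 = 443 min
443 = 0·1440 + 443; 443 = 7·60 + 23 → 07:23, same day
→ 2022-05-31 07:23 RHQ

2022-05-31 07:23 RHQ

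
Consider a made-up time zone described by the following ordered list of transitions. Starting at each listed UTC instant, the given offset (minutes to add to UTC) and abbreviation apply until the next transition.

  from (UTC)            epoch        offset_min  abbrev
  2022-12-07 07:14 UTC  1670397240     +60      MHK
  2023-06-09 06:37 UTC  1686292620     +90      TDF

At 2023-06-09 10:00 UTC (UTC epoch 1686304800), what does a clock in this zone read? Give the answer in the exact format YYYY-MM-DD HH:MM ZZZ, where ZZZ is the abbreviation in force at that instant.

Query: 2023-06-09 10:00 UTC
Rule 2/2 (TDF, +01:30): 2023-06-09 06:37 UTC ≤ query < +∞
10·60 + 0 + 90 = 690 min
690 = 0·1440 + 690; 690 = 11·60 + 30 → 11:30, same day
→ 2023-06-09 11:30 TDF

2023-06-09 11:30 TDF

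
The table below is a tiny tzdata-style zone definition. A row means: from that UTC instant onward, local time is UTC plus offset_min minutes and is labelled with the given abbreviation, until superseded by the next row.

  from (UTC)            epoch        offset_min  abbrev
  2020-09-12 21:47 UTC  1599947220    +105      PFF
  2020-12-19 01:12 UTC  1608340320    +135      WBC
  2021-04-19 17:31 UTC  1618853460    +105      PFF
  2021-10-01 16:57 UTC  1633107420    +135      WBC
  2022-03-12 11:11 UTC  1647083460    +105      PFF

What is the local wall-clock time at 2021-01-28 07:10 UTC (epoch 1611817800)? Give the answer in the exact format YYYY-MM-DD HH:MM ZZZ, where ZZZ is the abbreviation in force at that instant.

Query: 2021-01-28 07:10 UTC
Rule 2/5 (WBC, +02:15): 2020-12-19 01:12 UTC ≤ query < 2021-04-19 17:31 UTC
7·60 + 10 + 135 = 565 min
565 = 0·1440 + 565; 565 = 9·60 + 25 → 09:25, same day
→ 2021-01-28 09:25 WBC

2021-01-28 09:25 WBC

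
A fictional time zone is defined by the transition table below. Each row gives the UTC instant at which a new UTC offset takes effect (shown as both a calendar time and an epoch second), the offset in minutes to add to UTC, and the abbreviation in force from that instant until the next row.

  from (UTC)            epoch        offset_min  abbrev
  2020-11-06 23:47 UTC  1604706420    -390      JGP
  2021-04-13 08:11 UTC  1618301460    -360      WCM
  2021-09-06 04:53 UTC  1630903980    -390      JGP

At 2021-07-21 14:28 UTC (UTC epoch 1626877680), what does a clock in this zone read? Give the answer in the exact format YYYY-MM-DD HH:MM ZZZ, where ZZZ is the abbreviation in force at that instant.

2021-07-21 08:28 WCM

Query: 2021-07-21 14:28 UTC
Rule 2/3 (WCM, -06:00): 2021-04-13 08:11 UTC ≤ query < 2021-09-06 04:53 UTC
14·60 + 28 - 360 = 508 min
508 = 0·1440 + 508; 508 = 8·60 + 28 → 08:28, same day
→ 2021-07-21 08:28 WCM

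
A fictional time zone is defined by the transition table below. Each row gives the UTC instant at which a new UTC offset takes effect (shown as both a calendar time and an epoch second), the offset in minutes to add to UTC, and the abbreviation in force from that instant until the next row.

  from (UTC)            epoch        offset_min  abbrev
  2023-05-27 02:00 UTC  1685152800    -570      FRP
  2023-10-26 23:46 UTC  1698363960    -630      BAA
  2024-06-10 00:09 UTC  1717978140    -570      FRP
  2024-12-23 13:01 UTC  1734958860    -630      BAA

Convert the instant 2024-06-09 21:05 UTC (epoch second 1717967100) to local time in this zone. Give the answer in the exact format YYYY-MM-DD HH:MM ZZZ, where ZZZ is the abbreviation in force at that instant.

Query: 2024-06-09 21:05 UTC
Rule 2/4 (BAA, -10:30): 2023-10-26 23:46 UTC ≤ query < 2024-06-10 00:09 UTC
21·60 + 5 - 630 = 635 min
635 = 0·1440 + 635; 635 = 10·60 + 35 → 10:35, same day
→ 2024-06-09 10:35 BAA

2024-06-09 10:35 BAA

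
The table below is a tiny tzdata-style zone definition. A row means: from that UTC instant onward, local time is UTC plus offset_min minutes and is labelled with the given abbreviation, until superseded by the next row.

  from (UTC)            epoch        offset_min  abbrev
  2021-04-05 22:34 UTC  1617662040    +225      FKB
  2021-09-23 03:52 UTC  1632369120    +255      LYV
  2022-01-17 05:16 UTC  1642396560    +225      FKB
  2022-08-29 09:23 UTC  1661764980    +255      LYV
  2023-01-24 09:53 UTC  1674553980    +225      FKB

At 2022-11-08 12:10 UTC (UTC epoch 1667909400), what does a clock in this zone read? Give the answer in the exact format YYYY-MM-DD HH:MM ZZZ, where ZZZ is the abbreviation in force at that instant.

2022-11-08 16:25 LYV

Query: 2022-11-08 12:10 UTC
Rule 4/5 (LYV, +04:15): 2022-08-29 09:23 UTC ≤ query < 2023-01-24 09:53 UTC
12·60 + 10 + 255 = 985 min
985 = 0·1440 + 985; 985 = 16·60 + 25 → 16:25, same day
→ 2022-11-08 16:25 LYV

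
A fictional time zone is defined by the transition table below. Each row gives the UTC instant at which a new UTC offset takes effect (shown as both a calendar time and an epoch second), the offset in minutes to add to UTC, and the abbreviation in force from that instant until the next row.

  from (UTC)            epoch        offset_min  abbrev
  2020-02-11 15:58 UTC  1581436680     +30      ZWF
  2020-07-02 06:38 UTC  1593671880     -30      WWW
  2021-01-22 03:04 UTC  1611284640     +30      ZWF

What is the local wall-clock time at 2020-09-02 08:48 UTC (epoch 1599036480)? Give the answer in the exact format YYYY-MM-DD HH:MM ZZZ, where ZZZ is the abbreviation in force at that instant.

Query: 2020-09-02 08:48 UTC
Rule 2/3 (WWW, -00:30): 2020-07-02 06:38 UTC ≤ query < 2021-01-22 03:04 UTC
8·60 + 48 - 30 = 498 min
498 = 0·1440 + 498; 498 = 8·60 + 18 → 08:18, same day
→ 2020-09-02 08:18 WWW

2020-09-02 08:18 WWW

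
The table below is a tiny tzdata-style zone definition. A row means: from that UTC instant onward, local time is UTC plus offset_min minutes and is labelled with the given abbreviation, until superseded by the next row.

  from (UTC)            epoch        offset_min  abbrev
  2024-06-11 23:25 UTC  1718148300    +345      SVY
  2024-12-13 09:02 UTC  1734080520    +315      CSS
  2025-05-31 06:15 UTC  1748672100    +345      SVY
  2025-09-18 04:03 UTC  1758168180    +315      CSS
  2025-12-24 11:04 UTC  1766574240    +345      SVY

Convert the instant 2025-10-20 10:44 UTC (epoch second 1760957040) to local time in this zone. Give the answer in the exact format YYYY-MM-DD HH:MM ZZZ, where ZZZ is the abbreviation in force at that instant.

2025-10-20 15:59 CSS

Query: 2025-10-20 10:44 UTC
Rule 4/5 (CSS, +05:15): 2025-09-18 04:03 UTC ≤ query < 2025-12-24 11:04 UTC
10·60 + 44 + 315 = 959 min
959 = 0·1440 + 959; 959 = 15·60 + 59 → 15:59, same day
→ 2025-10-20 15:59 CSS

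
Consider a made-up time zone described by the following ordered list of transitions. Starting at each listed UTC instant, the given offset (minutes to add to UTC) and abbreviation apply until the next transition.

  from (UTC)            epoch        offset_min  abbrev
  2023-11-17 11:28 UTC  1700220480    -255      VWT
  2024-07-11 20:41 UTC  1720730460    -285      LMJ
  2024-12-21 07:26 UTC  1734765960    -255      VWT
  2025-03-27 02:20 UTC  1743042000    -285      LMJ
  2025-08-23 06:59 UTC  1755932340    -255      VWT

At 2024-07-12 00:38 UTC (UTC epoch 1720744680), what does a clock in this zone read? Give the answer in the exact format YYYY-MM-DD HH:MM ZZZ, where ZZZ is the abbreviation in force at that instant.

Query: 2024-07-12 00:38 UTC
Rule 2/5 (LMJ, -04:45): 2024-07-11 20:41 UTC ≤ query < 2024-12-21 07:26 UTC
0·60 + 38 - 285 = -247 min
-247 = -1·1440 + 1193; 1193 = 19·60 + 53 → 19:53, 2024-07-12 - 1 day = 2024-07-11
→ 2024-07-11 19:53 LMJ

2024-07-11 19:53 LMJ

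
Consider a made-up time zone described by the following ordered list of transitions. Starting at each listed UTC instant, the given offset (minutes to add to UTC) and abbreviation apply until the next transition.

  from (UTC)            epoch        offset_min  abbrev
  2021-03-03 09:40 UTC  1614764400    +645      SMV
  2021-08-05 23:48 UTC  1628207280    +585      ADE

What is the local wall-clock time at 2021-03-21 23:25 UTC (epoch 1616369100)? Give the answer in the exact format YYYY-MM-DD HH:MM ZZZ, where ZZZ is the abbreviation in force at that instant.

Query: 2021-03-21 23:25 UTC
Rule 1/2 (SMV, +10:45): 2021-03-03 09:40 UTC ≤ query < 2021-08-05 23:48 UTC
23·60 + 25 + 645 = 2050 min
2050 = 1·1440 + 610; 610 = 10·60 + 10 → 10:10, 2021-03-21 + 1 day = 2021-03-22
→ 2021-03-22 10:10 SMV

2021-03-22 10:10 SMV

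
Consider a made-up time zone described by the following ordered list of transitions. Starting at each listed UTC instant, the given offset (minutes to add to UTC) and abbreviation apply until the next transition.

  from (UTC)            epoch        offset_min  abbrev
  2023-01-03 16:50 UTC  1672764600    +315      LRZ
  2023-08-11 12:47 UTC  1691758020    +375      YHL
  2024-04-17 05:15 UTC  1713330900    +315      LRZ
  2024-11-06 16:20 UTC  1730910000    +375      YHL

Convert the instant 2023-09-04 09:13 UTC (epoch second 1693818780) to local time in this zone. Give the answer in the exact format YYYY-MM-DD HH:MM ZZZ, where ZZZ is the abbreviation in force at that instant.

Query: 2023-09-04 09:13 UTC
Rule 2/4 (YHL, +06:15): 2023-08-11 12:47 UTC ≤ query < 2024-04-17 05:15 UTC
9·60 + 13 + 375 = 928 min
928 = 0·1440 + 928; 928 = 15·60 + 28 → 15:28, same day
→ 2023-09-04 15:28 YHL

2023-09-04 15:28 YHL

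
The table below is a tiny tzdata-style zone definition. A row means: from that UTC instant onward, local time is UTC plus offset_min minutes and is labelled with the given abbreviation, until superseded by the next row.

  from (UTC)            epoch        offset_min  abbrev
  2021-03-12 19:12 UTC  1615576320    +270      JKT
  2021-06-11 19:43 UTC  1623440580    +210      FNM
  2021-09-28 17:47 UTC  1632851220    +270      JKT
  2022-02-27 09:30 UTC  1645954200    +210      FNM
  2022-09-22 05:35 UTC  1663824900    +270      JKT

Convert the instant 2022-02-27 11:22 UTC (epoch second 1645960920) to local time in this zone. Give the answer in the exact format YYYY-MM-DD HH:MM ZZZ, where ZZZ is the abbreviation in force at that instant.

Query: 2022-02-27 11:22 UTC
Rule 4/5 (FNM, +03:30): 2022-02-27 09:30 UTC ≤ query < 2022-09-22 05:35 UTC
11·60 + 22 + 210 = 892 min
892 = 0·1440 + 892; 892 = 14·60 + 52 → 14:52, same day
→ 2022-02-27 14:52 FNM

2022-02-27 14:52 FNM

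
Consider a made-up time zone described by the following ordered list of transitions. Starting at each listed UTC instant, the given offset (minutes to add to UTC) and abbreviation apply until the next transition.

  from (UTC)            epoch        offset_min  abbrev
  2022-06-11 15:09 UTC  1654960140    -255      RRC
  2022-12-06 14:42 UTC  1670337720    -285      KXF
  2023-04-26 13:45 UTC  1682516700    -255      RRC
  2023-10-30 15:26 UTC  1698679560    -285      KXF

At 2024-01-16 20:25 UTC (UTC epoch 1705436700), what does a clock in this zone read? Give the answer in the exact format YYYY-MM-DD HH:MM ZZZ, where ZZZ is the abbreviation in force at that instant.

2024-01-16 15:40 KXF

Query: 2024-01-16 20:25 UTC
Rule 4/4 (KXF, -04:45): 2023-10-30 15:26 UTC ≤ query < +∞
20·60 + 25 - 285 = 940 min
940 = 0·1440 + 940; 940 = 15·60 + 40 → 15:40, same day
→ 2024-01-16 15:40 KXF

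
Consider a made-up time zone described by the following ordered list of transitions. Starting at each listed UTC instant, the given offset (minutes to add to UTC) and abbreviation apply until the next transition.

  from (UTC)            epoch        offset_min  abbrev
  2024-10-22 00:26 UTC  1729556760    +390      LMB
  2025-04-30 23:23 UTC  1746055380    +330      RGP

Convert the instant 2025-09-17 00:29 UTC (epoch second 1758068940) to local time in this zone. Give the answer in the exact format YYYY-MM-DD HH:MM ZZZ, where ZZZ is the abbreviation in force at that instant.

2025-09-17 05:59 RGP

Query: 2025-09-17 00:29 UTC
Rule 2/2 (RGP, +05:30): 2025-04-30 23:23 UTC ≤ query < +∞
0·60 + 29 + 330 = 359 min
359 = 0·1440 + 359; 359 = 5·60 + 59 → 05:59, same day
→ 2025-09-17 05:59 RGP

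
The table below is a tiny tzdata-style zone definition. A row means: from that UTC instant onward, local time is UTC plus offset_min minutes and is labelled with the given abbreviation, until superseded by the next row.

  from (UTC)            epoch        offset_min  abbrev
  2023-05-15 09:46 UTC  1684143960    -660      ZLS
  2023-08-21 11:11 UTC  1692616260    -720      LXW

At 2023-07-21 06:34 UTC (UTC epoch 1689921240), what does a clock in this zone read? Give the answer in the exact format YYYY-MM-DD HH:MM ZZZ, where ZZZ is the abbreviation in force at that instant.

Query: 2023-07-21 06:34 UTC
Rule 1/2 (ZLS, -11:00): 2023-05-15 09:46 UTC ≤ query < 2023-08-21 11:11 UTC
6·60 + 34 - 660 = -266 min
-266 = -1·1440 + 1174; 1174 = 19·60 + 34 → 19:34, 2023-07-21 - 1 day = 2023-07-20
→ 2023-07-20 19:34 ZLS

2023-07-20 19:34 ZLS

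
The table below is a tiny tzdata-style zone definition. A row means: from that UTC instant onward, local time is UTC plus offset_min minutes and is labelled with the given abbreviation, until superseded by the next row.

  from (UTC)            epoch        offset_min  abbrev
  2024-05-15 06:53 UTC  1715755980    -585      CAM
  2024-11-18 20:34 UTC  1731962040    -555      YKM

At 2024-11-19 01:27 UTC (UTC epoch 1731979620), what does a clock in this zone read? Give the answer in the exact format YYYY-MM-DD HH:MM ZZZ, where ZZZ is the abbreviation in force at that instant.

2024-11-18 16:12 YKM

Query: 2024-11-19 01:27 UTC
Rule 2/2 (YKM, -09:15): 2024-11-18 20:34 UTC ≤ query < +∞
1·60 + 27 - 555 = -468 min
-468 = -1·1440 + 972; 972 = 16·60 + 12 → 16:12, 2024-11-19 - 1 day = 2024-11-18
→ 2024-11-18 16:12 YKM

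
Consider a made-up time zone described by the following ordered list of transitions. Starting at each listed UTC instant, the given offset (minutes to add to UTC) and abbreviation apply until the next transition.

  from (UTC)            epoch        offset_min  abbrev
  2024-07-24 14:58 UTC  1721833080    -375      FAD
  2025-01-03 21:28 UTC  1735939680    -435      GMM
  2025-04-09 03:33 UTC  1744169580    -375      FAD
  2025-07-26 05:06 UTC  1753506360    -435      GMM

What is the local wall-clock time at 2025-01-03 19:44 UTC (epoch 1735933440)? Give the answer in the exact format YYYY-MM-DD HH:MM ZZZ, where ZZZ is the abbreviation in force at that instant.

Query: 2025-01-03 19:44 UTC
Rule 1/4 (FAD, -06:15): 2024-07-24 14:58 UTC ≤ query < 2025-01-03 21:28 UTC
19·60 + 44 - 375 = 809 min
809 = 0·1440 + 809; 809 = 13·60 + 29 → 13:29, same day
→ 2025-01-03 13:29 FAD

2025-01-03 13:29 FAD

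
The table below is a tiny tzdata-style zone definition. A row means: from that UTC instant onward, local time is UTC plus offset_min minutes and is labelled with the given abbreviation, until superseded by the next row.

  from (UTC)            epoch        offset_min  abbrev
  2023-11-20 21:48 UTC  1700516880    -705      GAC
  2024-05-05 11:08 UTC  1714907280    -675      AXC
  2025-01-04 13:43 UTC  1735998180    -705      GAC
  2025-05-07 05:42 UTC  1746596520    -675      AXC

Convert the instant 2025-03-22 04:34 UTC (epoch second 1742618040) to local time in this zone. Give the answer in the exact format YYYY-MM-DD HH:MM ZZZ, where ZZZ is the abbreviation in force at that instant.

2025-03-21 16:49 GAC

Query: 2025-03-22 04:34 UTC
Rule 3/4 (GAC, -11:45): 2025-01-04 13:43 UTC ≤ query < 2025-05-07 05:42 UTC
4·60 + 34 - 705 = -431 min
-431 = -1·1440 + 1009; 1009 = 16·60 + 49 → 16:49, 2025-03-22 - 1 day = 2025-03-21
→ 2025-03-21 16:49 GAC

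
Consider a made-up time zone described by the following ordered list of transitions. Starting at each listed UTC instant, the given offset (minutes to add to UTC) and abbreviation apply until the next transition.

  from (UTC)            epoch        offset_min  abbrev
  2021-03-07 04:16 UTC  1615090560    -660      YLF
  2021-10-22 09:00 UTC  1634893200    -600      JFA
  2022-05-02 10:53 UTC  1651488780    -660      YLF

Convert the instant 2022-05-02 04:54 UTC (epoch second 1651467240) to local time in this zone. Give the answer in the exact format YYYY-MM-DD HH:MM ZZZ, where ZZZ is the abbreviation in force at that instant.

2022-05-01 18:54 JFA

Query: 2022-05-02 04:54 UTC
Rule 2/3 (JFA, -10:00): 2021-10-22 09:00 UTC ≤ query < 2022-05-02 10:53 UTC
4·60 + 54 - 600 = -306 min
-306 = -1·1440 + 1134; 1134 = 18·60 + 54 → 18:54, 2022-05-02 - 1 day = 2022-05-01
→ 2022-05-01 18:54 JFA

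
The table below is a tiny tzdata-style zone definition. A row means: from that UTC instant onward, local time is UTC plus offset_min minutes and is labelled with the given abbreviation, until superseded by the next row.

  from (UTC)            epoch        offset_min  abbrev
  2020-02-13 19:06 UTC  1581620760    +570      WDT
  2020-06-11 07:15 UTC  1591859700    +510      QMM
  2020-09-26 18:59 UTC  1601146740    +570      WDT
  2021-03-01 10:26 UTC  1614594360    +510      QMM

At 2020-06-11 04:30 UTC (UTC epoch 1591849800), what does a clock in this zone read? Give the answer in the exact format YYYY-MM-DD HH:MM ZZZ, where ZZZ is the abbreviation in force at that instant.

Query: 2020-06-11 04:30 UTC
Rule 1/4 (WDT, +09:30): 2020-02-13 19:06 UTC ≤ query < 2020-06-11 07:15 UTC
4·60 + 30 + 570 = 840 min
840 = 0·1440 + 840; 840 = 14·60 + 0 → 14:00, same day
→ 2020-06-11 14:00 WDT

2020-06-11 14:00 WDT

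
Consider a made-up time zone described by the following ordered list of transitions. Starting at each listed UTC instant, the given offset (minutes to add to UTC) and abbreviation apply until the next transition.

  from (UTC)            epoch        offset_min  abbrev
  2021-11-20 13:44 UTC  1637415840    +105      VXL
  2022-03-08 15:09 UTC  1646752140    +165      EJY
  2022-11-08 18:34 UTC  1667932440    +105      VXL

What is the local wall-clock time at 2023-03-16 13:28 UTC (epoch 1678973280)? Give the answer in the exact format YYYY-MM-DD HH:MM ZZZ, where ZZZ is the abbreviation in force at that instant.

Query: 2023-03-16 13:28 UTC
Rule 3/3 (VXL, +01:45): 2022-11-08 18:34 UTC ≤ query < +∞
13·60 + 28 + 105 = 913 min
913 = 0·1440 + 913; 913 = 15·60 + 13 → 15:13, same day
→ 2023-03-16 15:13 VXL

2023-03-16 15:13 VXL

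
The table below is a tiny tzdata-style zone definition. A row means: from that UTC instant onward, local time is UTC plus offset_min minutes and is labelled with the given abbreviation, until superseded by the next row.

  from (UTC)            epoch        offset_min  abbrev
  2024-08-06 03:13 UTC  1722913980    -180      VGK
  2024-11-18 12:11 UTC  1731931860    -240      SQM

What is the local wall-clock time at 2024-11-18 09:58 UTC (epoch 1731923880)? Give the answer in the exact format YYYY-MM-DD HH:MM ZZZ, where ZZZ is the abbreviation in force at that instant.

Query: 2024-11-18 09:58 UTC
Rule 1/2 (VGK, -03:00): 2024-08-06 03:13 UTC ≤ query < 2024-11-18 12:11 UTC
9·60 + 58 - 180 = 418 min
418 = 0·1440 + 418; 418 = 6·60 + 58 → 06:58, same day
→ 2024-11-18 06:58 VGK

2024-11-18 06:58 VGK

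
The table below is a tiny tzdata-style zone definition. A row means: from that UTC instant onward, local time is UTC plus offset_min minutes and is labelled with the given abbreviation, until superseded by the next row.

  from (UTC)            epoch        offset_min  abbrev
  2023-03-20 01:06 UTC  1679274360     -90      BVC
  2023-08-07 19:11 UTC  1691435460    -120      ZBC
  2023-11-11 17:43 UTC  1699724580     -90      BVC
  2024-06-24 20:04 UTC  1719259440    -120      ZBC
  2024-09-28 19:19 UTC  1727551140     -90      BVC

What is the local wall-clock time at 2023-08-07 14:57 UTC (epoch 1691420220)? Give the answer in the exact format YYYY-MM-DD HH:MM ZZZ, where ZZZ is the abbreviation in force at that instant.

Query: 2023-08-07 14:57 UTC
Rule 1/5 (BVC, -01:30): 2023-03-20 01:06 UTC ≤ query < 2023-08-07 19:11 UTC
14·60 + 57 - 90 = 807 min
807 = 0·1440 + 807; 807 = 13·60 + 27 → 13:27, same day
→ 2023-08-07 13:27 BVC

2023-08-07 13:27 BVC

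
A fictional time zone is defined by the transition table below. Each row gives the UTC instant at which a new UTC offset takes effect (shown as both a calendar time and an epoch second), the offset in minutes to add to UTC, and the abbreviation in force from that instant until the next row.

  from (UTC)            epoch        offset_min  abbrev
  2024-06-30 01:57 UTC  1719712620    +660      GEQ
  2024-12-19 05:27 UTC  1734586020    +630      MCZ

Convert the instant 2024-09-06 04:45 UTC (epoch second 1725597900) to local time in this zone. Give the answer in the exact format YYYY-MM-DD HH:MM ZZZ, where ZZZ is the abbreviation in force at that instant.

Query: 2024-09-06 04:45 UTC
Rule 1/2 (GEQ, +11:00): 2024-06-30 01:57 UTC ≤ query < 2024-12-19 05:27 UTC
4·60 + 45 + 660 = 945 min
945 = 0·1440 + 945; 945 = 15·60 + 45 → 15:45, same day
→ 2024-09-06 15:45 GEQ

2024-09-06 15:45 GEQ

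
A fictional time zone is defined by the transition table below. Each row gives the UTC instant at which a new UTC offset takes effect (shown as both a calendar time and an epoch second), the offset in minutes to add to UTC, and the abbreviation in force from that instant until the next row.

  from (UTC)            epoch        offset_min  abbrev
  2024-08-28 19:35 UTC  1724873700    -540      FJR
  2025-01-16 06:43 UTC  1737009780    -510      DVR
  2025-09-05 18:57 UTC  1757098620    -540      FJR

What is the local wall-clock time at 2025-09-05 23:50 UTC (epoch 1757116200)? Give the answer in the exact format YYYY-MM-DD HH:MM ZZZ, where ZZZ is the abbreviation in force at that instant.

Query: 2025-09-05 23:50 UTC
Rule 3/3 (FJR, -09:00): 2025-09-05 18:57 UTC ≤ query < +∞
23·60 + 50 - 540 = 890 min
890 = 0·1440 + 890; 890 = 14·60 + 50 → 14:50, same day
→ 2025-09-05 14:50 FJR

2025-09-05 14:50 FJR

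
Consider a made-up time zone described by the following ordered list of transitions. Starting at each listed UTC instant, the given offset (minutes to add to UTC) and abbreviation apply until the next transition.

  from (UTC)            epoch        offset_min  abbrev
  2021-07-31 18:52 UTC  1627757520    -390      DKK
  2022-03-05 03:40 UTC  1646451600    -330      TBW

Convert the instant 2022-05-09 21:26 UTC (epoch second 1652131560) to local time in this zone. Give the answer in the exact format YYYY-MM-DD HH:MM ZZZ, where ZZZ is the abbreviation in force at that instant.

2022-05-09 15:56 TBW

Query: 2022-05-09 21:26 UTC
Rule 2/2 (TBW, -05:30): 2022-03-05 03:40 UTC ≤ query < +∞
21·60 + 26 - 330 = 956 min
956 = 0·1440 + 956; 956 = 15·60 + 56 → 15:56, same day
→ 2022-05-09 15:56 TBW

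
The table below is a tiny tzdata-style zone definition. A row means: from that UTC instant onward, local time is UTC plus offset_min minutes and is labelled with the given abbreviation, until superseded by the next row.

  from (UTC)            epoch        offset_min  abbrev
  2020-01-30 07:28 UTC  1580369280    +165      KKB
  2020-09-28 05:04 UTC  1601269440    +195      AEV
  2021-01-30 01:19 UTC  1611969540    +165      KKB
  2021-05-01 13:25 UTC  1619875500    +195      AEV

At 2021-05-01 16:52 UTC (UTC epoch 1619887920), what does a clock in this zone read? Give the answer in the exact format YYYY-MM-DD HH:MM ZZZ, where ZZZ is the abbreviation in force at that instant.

Query: 2021-05-01 16:52 UTC
Rule 4/4 (AEV, +03:15): 2021-05-01 13:25 UTC ≤ query < +∞
16·60 + 52 + 195 = 1207 min
1207 = 0·1440 + 1207; 1207 = 20·60 + 7 → 20:07, same day
→ 2021-05-01 20:07 AEV

2021-05-01 20:07 AEV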